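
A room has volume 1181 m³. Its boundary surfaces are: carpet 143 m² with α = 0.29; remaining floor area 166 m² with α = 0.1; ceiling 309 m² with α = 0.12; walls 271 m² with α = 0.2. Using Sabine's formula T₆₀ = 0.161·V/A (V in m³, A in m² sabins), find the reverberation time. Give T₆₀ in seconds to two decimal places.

Total absorption A = 143·0.29 + 166·0.1 + 309·0.12 + 271·0.2 = 149.35 m² sabins.
T₆₀ = 0.161 × 1181 / 149.35 = 1.273 s.

1.27 s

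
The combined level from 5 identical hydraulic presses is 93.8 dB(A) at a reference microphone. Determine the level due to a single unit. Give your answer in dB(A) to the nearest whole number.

87 dB(A)

For N identical incoherent sources L_total = L₁ + 10·log₁₀ N, so L₁ = 93.8 − 10·log₁₀(5) = 93.8 − 6.990.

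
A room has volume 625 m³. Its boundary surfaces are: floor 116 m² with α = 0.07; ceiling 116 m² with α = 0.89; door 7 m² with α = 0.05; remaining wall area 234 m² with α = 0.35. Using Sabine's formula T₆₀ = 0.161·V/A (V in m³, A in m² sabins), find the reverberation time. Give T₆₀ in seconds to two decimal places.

Total absorption A = 116·0.07 + 116·0.89 + 7·0.05 + 234·0.35 = 193.61 m² sabins.
T₆₀ = 0.161 × 625 / 193.61 = 0.520 s.

0.52 s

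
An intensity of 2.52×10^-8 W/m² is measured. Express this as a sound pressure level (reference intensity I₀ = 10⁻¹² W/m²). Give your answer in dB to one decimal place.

L = 10·log₁₀(I/I₀) = 10·log₁₀(2.52×10^-8/10⁻¹²) = 10·log₁₀(2.52×10^4).
L = 10·(0.4014 + 4) = 44.01 dB.

44.0 dB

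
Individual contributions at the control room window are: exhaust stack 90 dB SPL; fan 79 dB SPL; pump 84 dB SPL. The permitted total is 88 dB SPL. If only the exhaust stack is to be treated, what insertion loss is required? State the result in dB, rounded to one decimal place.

5.2 dB

The untreated sources together contribute 10^(79/10) + 10^(84/10) = 3.306e+08, i.e. 85.19 dB SPL.
To meet 88 dB SPL overall, the treated exhaust stack may contribute at most 10^(88/10) − 3.306e+08 = 3.003e+08, i.e. 84.78 dB SPL.
Required insertion loss = 90 − 84.78 = 5.22 dB.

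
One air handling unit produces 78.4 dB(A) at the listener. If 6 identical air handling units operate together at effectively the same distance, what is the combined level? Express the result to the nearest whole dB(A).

N identical incoherent sources raise the level by 10·log₁₀ N.
L_total = 78.4 + 10·log₁₀(6) = 78.4 + 7.782 = 86.18 dB(A).

86 dB(A)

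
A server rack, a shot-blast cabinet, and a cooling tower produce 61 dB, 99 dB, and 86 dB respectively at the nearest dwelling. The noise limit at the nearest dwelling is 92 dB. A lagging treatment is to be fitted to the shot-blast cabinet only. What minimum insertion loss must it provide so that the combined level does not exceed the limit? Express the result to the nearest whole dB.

Fixed contribution from the other sources: Σ 10^(L/10) = 10^(61/10) + 10^(86/10) = 3.994e+08 (86.01 dB).
The limit corresponds to 10^(92/10) = 1.585e+09; subtracting the fixed part leaves 1.186e+09 for the shot-blast cabinet, i.e. 90.74 dB.
Required insertion loss = 99 − 90.74 = 8.26 dB.

8 dB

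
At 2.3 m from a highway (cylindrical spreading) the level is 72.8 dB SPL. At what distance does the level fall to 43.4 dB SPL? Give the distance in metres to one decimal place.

2003.2 m

For a line source L₁ − L₂ = 10·log₁₀(r₂/r₁), so r₂ = r₁·10^((L₁−L₂)/10).
r₂ = 2.3·10^((72.8−43.4)/10) = 2.3·10^(29.4/10) = 2003.22 m.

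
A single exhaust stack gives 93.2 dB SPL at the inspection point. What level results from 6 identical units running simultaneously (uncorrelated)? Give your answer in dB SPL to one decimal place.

L_total = L₁ + 10·log₁₀ N for N identical incoherent sources.
L_total = 93.2 + 10·log₁₀(6) = 93.2 + 7.782 = 100.98 dB SPL.

101.0 dB SPL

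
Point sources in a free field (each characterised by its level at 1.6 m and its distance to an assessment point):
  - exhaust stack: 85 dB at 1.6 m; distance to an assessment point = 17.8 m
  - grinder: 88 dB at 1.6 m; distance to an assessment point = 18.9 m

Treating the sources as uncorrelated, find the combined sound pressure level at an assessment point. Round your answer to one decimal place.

68.5 dB

First find each source's level at the receiver (point-source: −20·log₁₀(r/r_ref)), then combine on an intensity basis.
exhaust stack: 85 − 20·log₁₀(17.8/1.6) = 85 − 20.93 = 64.07 dB.
grinder: 88 − 20·log₁₀(18.9/1.6) = 88 − 21.45 = 66.55 dB.
Σ 10^(L/10) = 7.077e+06 → L_total = 10·log₁₀(7.077e+06) = 68.50 dB.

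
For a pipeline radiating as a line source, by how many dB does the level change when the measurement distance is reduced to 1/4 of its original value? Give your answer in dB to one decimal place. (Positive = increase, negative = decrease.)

+6.0 dB

Line-source spreading: ΔL = −10·log₁₀(r₂/r₁).
ΔL = −10·log₁₀(0.25) = +6.02 dB.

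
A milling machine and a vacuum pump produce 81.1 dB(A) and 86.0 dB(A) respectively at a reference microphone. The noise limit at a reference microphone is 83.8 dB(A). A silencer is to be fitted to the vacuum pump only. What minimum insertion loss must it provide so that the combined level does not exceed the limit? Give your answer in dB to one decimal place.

Everything except the vacuum pump sums to 10^(81.1/10) = 1.288e+08 in linear terms, 81.10 dB(A).
To meet 83.8 dB(A) overall, the treated vacuum pump may contribute at most 10^(83.8/10) − 1.288e+08 = 1.111e+08, i.e. 80.46 dB(A).
Required insertion loss = 86.0 − 80.46 = 5.54 dB.

5.5 dB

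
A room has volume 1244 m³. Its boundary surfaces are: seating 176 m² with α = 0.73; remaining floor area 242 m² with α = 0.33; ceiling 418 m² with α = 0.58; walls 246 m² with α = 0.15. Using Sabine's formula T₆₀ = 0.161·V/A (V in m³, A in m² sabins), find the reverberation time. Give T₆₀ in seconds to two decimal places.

0.41 s

A = Σ Sᵢαᵢ = 176·0.73 + 242·0.33 + 418·0.58 + 246·0.15 = 487.68 m².
T₆₀ = 0.161 × 1244 / 487.68 = 0.411 s.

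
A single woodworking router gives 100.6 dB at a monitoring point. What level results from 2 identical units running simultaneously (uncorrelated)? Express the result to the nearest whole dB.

N identical incoherent sources raise the level by 10·log₁₀ N.
L_total = 100.6 + 10·log₁₀(2) = 100.6 + 3.010 = 103.61 dB.

104 dB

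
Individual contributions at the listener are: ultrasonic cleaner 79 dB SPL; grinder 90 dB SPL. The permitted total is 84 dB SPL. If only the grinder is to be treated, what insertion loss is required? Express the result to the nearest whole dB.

Fixed contribution from the other source: Σ 10^(L/10) = 10^(79/10) = 7.943e+07 (79.00 dB SPL).
The limit corresponds to 10^(84/10) = 2.512e+08; subtracting the fixed part leaves 1.718e+08 for the grinder, i.e. 82.35 dB SPL.
Required insertion loss = 90 − 82.35 = 7.65 dB.

8 dB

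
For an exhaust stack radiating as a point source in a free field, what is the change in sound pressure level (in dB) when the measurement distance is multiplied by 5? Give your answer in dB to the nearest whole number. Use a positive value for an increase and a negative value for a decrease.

-14 dB

Point-source spreading: ΔL = −20·log₁₀(r₂/r₁).
ΔL = −20·log₁₀(5) = -13.98 dB.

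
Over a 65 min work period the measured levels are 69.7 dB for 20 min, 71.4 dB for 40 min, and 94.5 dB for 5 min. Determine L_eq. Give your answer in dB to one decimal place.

The energy average is taken in the linear domain: L_eq = 10·log₁₀[(Σ tᵢ·10^(Lᵢ/10))/T], T = 65 min.
Σ tᵢ·10^(Lᵢ/10) = 20·10^(69.7/10) + 40·10^(71.4/10) + 5·10^(94.5/10) = 1.483e+10.
L_eq = 10·log₁₀(1.483e+10/65) = 83.58 dB.

83.6 dB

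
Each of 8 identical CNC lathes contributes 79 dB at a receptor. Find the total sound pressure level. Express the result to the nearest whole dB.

N identical incoherent sources raise the level by 10·log₁₀ N.
L_total = 79 + 10·log₁₀(8) = 79 + 9.031 = 88.03 dB.

88 dB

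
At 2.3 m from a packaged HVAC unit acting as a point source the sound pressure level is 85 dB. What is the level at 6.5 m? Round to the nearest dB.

Spherical spreading from a point source gives a 20·log₁₀(r₂/r₁) drop.
L₂ = 85 − 20·log₁₀(6.5/2.3) = 85 − 9.024 = 75.98 dB.

76 dB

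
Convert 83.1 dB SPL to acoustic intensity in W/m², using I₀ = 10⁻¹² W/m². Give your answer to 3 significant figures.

0.000204 W/m²

L = 10·log₁₀(I/I₀) ⇒ I = I₀·10^(L/10) = 10⁻¹² × 10^8.31.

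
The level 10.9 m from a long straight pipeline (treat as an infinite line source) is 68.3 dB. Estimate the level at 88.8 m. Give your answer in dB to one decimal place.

59.2 dB

For a line source, L₂ = L₁ − 10·log₁₀(r₂/r₁).
L₂ = 68.3 − 10·log₁₀(88.8/10.9) = 68.3 − 9.110 = 59.19 dB.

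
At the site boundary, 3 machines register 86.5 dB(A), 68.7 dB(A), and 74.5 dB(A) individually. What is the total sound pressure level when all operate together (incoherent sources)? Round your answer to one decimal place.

For uncorrelated sources the intensities add, so convert each level to linear form, sum, and take 10·log₁₀ of the total.
Σ 10^(L/10) = 10^(86.5/10) + 10^(68.7/10) + 10^(74.5/10) = 4.823e+08.
L_total = 10·log₁₀(4.823e+08) = 86.83 dB(A).

86.8 dB(A)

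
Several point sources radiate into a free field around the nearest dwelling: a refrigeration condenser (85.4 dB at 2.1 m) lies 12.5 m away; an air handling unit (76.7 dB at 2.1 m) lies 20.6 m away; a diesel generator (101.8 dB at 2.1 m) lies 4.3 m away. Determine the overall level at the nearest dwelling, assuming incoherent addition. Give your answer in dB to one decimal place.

95.6 dB

Apply inverse-square spreading to bring every level to the receiver, then sum 10^(L/10).
refrigeration condenser: 85.4 − 20·log₁₀(12.5/2.1) = 85.4 − 15.49 = 69.91 dB.
air handling unit: 76.7 − 20·log₁₀(20.6/2.1) = 76.7 − 19.83 = 56.87 dB.
diesel generator: 101.8 − 20·log₁₀(4.3/2.1) = 101.8 − 6.22 = 95.58 dB.
Σ 10^(L/10) = 3.620e+09 → L_total = 10·log₁₀(3.620e+09) = 95.59 dB.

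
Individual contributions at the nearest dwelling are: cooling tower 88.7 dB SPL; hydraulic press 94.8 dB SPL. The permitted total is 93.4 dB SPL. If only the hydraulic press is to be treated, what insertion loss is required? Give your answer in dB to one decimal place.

Everything except the hydraulic press sums to 10^(88.7/10) = 7.413e+08 in linear terms, 88.70 dB SPL.
To meet 93.4 dB SPL overall, the treated hydraulic press may contribute at most 10^(93.4/10) − 7.413e+08 = 1.446e+09, i.e. 91.60 dB SPL.
Required insertion loss = 94.8 − 91.60 = 3.20 dB.

3.2 dB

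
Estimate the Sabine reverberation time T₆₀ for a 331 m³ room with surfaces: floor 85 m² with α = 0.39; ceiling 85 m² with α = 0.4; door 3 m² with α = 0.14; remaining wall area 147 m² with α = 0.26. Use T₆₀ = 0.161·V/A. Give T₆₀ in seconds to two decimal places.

A = Σ Sᵢαᵢ = 85·0.39 + 85·0.4 + 3·0.14 + 147·0.26 = 105.79 m².
T₆₀ = 0.161 × 331 / 105.79 = 0.504 s.

0.50 s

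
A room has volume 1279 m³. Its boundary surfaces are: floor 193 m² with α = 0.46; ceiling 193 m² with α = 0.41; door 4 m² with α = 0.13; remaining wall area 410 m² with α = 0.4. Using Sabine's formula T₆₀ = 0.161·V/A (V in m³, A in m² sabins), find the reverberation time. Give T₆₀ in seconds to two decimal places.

0.62 s

Summing Sᵢαᵢ: 193·0.46 + 193·0.41 + 4·0.13 + 410·0.4 = 332.43 m².
T₆₀ = 0.161·V/A = 0.161·1279/332.43 = 0.619 s.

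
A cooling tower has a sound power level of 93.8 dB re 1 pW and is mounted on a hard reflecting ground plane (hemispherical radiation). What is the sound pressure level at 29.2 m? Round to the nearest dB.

The power spreads over a hemisphere of area 2π·r², so L_p = L_w − 10·log₁₀(2π·r²).
2π·r² = 5357 m², 10·log₁₀ of that is 37.289 dB.
L_p = 93.8 − 37.289 = 56.51 dB.

57 dB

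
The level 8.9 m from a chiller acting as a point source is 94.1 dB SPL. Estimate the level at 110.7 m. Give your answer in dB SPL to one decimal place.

72.2 dB SPL

Point-source attenuation: ΔL = 20·log₁₀(r₂/r₁) = 20·log₁₀(110.7/8.9) = 21.895 dB.
L₂ = 94.1 − 20·log₁₀(110.7/8.9) = 94.1 − 21.895 = 72.20 dB SPL.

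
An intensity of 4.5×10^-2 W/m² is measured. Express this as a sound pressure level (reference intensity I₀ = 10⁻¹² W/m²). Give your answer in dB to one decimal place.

L = 10·log₁₀(I/I₀) = 10·log₁₀(4.5×10^-2/10⁻¹²) = 10·log₁₀(4.5×10^10).
L = 10·(0.6532 + 10) = 106.53 dB.

106.5 dB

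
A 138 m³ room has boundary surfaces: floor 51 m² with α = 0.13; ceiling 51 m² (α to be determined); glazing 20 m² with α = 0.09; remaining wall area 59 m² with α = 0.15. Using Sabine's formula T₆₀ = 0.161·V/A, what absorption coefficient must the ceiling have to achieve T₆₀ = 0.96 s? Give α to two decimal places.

A = 0.161·V/T₆₀ = 0.161·138/0.96 = 23.14 m² sabins.
Absorption from the other surfaces = 51·0.13 + 20·0.09 + 59·0.15 = 17.28 m², so the ceiling must supply 5.86 m² over 51 m².
α = 5.86/51 = 0.115.

0.11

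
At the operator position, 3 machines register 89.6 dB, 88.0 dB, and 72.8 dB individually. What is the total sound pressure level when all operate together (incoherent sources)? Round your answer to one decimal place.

91.9 dB

Incoherent sources combine by intensity addition: L_total = 10·log₁₀(Σ 10^(L_i/10)).
Σ 10^(L/10) = 10^(89.6/10) + 10^(88.0/10) + 10^(72.8/10) = 1.562e+09.
L_total = 10·log₁₀(1.562e+09) = 91.94 dB.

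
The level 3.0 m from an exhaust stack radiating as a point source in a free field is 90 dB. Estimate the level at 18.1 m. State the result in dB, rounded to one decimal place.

Spherical spreading from a point source gives a 20·log₁₀(r₂/r₁) drop.
L₂ = 90 − 20·log₁₀(18.1/3.0) = 90 − 15.611 = 74.39 dB.

74.4 dB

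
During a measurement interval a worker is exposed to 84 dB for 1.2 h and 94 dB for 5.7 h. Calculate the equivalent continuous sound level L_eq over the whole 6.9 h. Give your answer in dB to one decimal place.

93.3 dB

L_eq = 10·log₁₀[(1/T)·Σ tᵢ·10^(Lᵢ/10)] with T = 6.9 h.
Σ tᵢ·10^(Lᵢ/10) = 1.2·10^(84/10) + 5.7·10^(94/10) = 1.462e+10.
L_eq = 10·log₁₀(1.462e+10/6.9) = 93.26 dB.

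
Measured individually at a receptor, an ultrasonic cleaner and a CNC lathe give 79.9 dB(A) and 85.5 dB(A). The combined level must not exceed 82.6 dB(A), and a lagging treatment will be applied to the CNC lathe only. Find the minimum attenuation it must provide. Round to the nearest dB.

6 dB

Everything except the CNC lathe sums to 10^(79.9/10) = 9.772e+07 in linear terms, 79.90 dB(A).
To meet 82.6 dB(A) overall, the treated CNC lathe may contribute at most 10^(82.6/10) − 9.772e+07 = 8.425e+07, i.e. 79.26 dB(A).
So the CNC lathe must be reduced from 85.5 to 79.26 dB(A): IL = 6.24 dB.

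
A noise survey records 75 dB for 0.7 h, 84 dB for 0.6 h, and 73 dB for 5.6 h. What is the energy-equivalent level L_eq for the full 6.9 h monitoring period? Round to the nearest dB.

Weight each interval's intensity by its duration and average over T = 6.9 h:
Σ tᵢ·10^(Lᵢ/10) = 0.7·10^(75/10) + 0.6·10^(84/10) + 5.6·10^(73/10) = 2.846e+08.
L_eq = 10·log₁₀(2.846e+08/6.9) = 76.15 dB.

76 dB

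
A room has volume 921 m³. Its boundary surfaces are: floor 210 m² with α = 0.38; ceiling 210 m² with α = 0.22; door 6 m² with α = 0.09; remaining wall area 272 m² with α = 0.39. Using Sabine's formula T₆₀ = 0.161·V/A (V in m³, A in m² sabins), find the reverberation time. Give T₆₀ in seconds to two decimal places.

0.64 s

A = Σ Sᵢαᵢ = 210·0.38 + 210·0.22 + 6·0.09 + 272·0.39 = 232.62 m².
T₆₀ = 0.161 × 921 / 232.62 = 0.637 s.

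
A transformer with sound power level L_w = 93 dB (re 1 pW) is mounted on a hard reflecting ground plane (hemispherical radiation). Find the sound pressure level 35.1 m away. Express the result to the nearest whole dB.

54 dB

The power spreads over a hemisphere of area 2π·r², so L_p = L_w − 10·log₁₀(2π·r²).
2π·r² = 7741 m², 10·log₁₀ of that is 38.888 dB.
L_p = 93 − 38.888 = 54.11 dB.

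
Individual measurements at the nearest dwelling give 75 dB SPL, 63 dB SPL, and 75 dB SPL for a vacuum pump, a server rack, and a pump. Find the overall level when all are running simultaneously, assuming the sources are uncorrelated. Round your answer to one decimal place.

78.1 dB SPL

For uncorrelated sources the intensities add, so convert each level to linear form, sum, and take 10·log₁₀ of the total.
Σ 10^(L/10) = 10^(75/10) + 10^(63/10) + 10^(75/10) = 6.524e+07.
L_total = 10·log₁₀(6.524e+07) = 78.15 dB SPL.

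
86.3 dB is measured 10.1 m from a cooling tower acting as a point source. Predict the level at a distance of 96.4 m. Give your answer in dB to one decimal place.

Spherical spreading from a point source gives a 20·log₁₀(r₂/r₁) drop.
L₂ = 86.3 − 20·log₁₀(96.4/10.1) = 86.3 − 19.595 = 66.70 dB.

66.7 dB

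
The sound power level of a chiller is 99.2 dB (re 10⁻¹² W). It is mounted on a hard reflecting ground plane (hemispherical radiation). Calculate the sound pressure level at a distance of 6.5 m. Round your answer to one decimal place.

The power spreads over a hemisphere of area 2π·r², so L_p = L_w − 10·log₁₀(2π·r²).
2π·r² = 265.5 m², 10·log₁₀ of that is 24.240 dB.
L_p = 99.2 − 24.240 = 74.96 dB.

75.0 dB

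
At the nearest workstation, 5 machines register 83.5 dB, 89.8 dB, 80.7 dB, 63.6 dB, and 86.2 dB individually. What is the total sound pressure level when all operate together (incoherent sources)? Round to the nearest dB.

For uncorrelated sources the intensities add, so convert each level to linear form, sum, and take 10·log₁₀ of the total.
Σ 10^(L/10) = 10^(83.5/10) + 10^(89.8/10) + 10^(80.7/10) + 10^(63.6/10) + 10^(86.2/10) = 1.716e+09.
L_total = 10·log₁₀(1.716e+09) = 92.34 dB.

92 dB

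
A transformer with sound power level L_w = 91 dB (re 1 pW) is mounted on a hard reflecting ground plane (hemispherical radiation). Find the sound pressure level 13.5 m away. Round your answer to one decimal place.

Free-field hemispherical radiation: L_p = L_w − 10·log₁₀(2π·r²), r = 13.5 m.
2π·r² = 1145 m², 10·log₁₀ of that is 30.588 dB.
L_p = 91 − 30.588 = 60.41 dB.

60.4 dB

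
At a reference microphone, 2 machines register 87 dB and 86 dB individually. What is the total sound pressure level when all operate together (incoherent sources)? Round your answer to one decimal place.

89.5 dB

For uncorrelated sources the intensities add, so convert each level to linear form, sum, and take 10·log₁₀ of the total.
Σ 10^(L/10) = 10^(87/10) + 10^(86/10) = 8.993e+08.
L_total = 10·log₁₀(8.993e+08) = 89.54 dB.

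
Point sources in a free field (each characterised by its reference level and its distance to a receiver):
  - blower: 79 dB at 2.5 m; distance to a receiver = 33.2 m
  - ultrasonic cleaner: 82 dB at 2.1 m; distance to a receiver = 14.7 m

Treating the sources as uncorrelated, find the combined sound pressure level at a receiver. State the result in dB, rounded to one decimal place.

Propagate each source to the receiver with L = L_ref − 20·log₁₀(r/r_ref), then add intensities.
blower: 79 − 20·log₁₀(33.2/2.5) = 79 − 22.46 = 56.54 dB.
ultrasonic cleaner: 82 − 20·log₁₀(14.7/2.1) = 82 − 16.90 = 65.10 dB.
Σ 10^(L/10) = 3.685e+06 → L_total = 10·log₁₀(3.685e+06) = 65.66 dB.

65.7 dB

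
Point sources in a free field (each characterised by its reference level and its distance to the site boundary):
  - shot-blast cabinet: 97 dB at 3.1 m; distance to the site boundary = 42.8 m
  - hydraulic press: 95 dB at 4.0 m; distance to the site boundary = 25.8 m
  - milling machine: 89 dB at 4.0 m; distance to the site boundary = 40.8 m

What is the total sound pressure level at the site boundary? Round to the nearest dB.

80 dB

Apply inverse-square spreading to bring every level to the receiver, then sum 10^(L/10).
shot-blast cabinet: 97 − 20·log₁₀(42.8/3.1) = 97 − 22.80 = 74.20 dB.
hydraulic press: 95 − 20·log₁₀(25.8/4.0) = 95 − 16.19 = 78.81 dB.
milling machine: 89 − 20·log₁₀(40.8/4.0) = 89 − 20.17 = 68.83 dB.
Σ 10^(L/10) = 1.099e+08 → L_total = 10·log₁₀(1.099e+08) = 80.41 dB.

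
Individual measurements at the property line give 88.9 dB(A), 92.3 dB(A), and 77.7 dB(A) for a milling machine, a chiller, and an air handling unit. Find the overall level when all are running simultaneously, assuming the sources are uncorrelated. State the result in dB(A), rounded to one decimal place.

For uncorrelated sources the intensities add, so convert each level to linear form, sum, and take 10·log₁₀ of the total.
Σ 10^(L/10) = 10^(88.9/10) + 10^(92.3/10) + 10^(77.7/10) = 2.533e+09.
L_total = 10·log₁₀(2.533e+09) = 94.04 dB(A).

94.0 dB(A)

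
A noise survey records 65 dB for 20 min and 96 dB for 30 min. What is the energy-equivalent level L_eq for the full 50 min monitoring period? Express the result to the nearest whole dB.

Weight each interval's intensity by its duration and average over T = 50 min:
Σ tᵢ·10^(Lᵢ/10) = 20·10^(65/10) + 30·10^(96/10) = 1.195e+11.
L_eq = 10·log₁₀(1.195e+11/50) = 93.78 dB.

94 dB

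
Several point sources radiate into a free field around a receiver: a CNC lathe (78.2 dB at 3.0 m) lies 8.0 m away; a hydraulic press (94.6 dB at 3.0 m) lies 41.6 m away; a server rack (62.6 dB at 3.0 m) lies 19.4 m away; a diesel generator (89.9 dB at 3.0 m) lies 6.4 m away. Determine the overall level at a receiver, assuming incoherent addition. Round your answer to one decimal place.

Apply inverse-square spreading to bring every level to the receiver, then sum 10^(L/10).
CNC lathe: 78.2 − 20·log₁₀(8.0/3.0) = 78.2 − 8.52 = 69.68 dB.
hydraulic press: 94.6 − 20·log₁₀(41.6/3.0) = 94.6 − 22.84 = 71.76 dB.
server rack: 62.6 − 20·log₁₀(19.4/3.0) = 62.6 − 16.21 = 46.39 dB.
diesel generator: 89.9 − 20·log₁₀(6.4/3.0) = 89.9 − 6.58 = 83.32 dB.
Σ 10^(L/10) = 2.391e+08 → L_total = 10·log₁₀(2.391e+08) = 83.79 dB.

83.8 dB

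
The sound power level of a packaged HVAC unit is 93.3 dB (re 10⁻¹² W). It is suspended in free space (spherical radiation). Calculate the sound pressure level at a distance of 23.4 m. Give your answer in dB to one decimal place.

54.9 dB

Free-field spherical radiation: L_p = L_w − 10·log₁₀(4π·r²), r = 23.4 m.
4π·r² = 6881 m², 10·log₁₀ of that is 38.376 dB.
L_p = 93.3 − 38.376 = 54.92 dB.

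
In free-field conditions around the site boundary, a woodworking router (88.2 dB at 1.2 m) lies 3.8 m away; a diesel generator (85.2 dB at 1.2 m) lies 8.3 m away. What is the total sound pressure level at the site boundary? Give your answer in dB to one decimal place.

Apply inverse-square spreading to bring every level to the receiver, then sum 10^(L/10).
woodworking router: 88.2 − 20·log₁₀(3.8/1.2) = 88.2 − 10.01 = 78.19 dB.
diesel generator: 85.2 − 20·log₁₀(8.3/1.2) = 85.2 − 16.80 = 68.40 dB.
Σ 10^(L/10) = 7.281e+07 → L_total = 10·log₁₀(7.281e+07) = 78.62 dB.

78.6 dB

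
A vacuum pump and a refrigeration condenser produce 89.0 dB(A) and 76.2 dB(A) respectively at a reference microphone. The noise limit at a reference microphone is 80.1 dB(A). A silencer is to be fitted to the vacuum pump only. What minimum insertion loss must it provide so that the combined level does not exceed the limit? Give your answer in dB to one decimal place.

The untreated sources together contribute 10^(76.2/10) = 4.169e+07, i.e. 76.20 dB(A).
To meet 80.1 dB(A) overall, the treated vacuum pump may contribute at most 10^(80.1/10) − 4.169e+07 = 6.064e+07, i.e. 77.83 dB(A).
So the vacuum pump must be reduced from 89.0 to 77.83 dB(A): IL = 11.17 dB.

11.2 dB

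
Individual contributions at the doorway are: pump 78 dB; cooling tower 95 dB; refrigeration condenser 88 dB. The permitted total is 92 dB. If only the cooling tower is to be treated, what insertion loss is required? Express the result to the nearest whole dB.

Fixed contribution from the other sources: Σ 10^(L/10) = 10^(78/10) + 10^(88/10) = 6.941e+08 (88.41 dB).
The limit corresponds to 10^(92/10) = 1.585e+09; subtracting the fixed part leaves 8.908e+08 for the cooling tower, i.e. 89.50 dB.
Required insertion loss = 95 − 89.50 = 5.50 dB.

6 dB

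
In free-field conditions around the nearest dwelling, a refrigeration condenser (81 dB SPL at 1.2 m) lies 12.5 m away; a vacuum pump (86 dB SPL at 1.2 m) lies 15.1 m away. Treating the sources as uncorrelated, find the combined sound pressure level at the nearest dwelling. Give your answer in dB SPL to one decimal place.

65.7 dB SPL

Propagate each source to the receiver with L = L_ref − 20·log₁₀(r/r_ref), then add intensities.
refrigeration condenser: 81 − 20·log₁₀(12.5/1.2) = 81 − 20.35 = 60.65 dB SPL.
vacuum pump: 86 − 20·log₁₀(15.1/1.2) = 86 − 22.00 = 64.00 dB SPL.
Σ 10^(L/10) = 3.674e+06 → L_total = 10·log₁₀(3.674e+06) = 65.65 dB SPL.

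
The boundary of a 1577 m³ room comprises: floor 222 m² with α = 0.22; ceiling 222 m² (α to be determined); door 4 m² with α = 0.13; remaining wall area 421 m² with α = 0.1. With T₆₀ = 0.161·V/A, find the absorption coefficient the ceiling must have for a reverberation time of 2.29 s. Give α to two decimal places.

A = 0.161·V/T₆₀ = 0.161·1577/2.29 = 110.87 m² sabins.
Absorption from the other surfaces = 222·0.22 + 4·0.13 + 421·0.1 = 91.46 m², so the ceiling must supply 19.41 m² over 222 m².
α = 19.41/222 = 0.087.

0.09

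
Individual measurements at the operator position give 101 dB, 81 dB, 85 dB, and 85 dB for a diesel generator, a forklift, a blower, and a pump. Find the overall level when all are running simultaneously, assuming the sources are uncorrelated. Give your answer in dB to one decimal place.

For uncorrelated sources the intensities add, so convert each level to linear form, sum, and take 10·log₁₀ of the total.
Σ 10^(L/10) = 10^(101/10) + 10^(81/10) + 10^(85/10) + 10^(85/10) = 1.335e+10.
L_total = 10·log₁₀(1.335e+10) = 101.25 dB.

101.3 dB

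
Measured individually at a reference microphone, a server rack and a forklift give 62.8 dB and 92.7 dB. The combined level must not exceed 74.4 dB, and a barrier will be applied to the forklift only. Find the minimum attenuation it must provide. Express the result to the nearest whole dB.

19 dB

The untreated sources together contribute 10^(62.8/10) = 1.905e+06, i.e. 62.80 dB.
The limit corresponds to 10^(74.4/10) = 2.754e+07; subtracting the fixed part leaves 2.564e+07 for the forklift, i.e. 74.09 dB.
Required insertion loss = 92.7 − 74.09 = 18.61 dB.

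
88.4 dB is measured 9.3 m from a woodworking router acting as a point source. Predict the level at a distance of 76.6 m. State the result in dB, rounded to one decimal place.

Spherical spreading from a point source gives a 20·log₁₀(r₂/r₁) drop.
L₂ = 88.4 − 20·log₁₀(76.6/9.3) = 88.4 − 18.315 = 70.09 dB.

70.1 dB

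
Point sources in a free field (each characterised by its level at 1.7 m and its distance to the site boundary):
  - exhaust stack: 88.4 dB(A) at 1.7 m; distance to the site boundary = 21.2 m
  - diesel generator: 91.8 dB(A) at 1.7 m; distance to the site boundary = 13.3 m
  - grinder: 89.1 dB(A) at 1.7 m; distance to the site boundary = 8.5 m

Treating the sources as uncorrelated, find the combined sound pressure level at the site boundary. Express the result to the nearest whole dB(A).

First find each source's level at the receiver (point-source: −20·log₁₀(r/r_ref)), then combine on an intensity basis.
exhaust stack: 88.4 − 20·log₁₀(21.2/1.7) = 88.4 − 21.92 = 66.48 dB(A).
diesel generator: 91.8 − 20·log₁₀(13.3/1.7) = 91.8 − 17.87 = 73.93 dB(A).
grinder: 89.1 − 20·log₁₀(8.5/1.7) = 89.1 − 13.98 = 75.12 dB(A).
Σ 10^(L/10) = 6.169e+07 → L_total = 10·log₁₀(6.169e+07) = 77.90 dB(A).

78 dB(A)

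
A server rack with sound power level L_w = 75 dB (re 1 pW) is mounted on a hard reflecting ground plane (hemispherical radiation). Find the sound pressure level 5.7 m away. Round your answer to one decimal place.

L_p = L_w − 10·log₁₀(2π·r²) with r = 5.7 m.
2π·r² = 204.1 m², 10·log₁₀ of that is 23.099 dB.
L_p = 75 − 23.099 = 51.90 dB.

51.9 dB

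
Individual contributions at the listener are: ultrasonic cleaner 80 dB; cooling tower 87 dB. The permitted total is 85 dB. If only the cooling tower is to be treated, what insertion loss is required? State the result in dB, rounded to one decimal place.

3.7 dB

Everything except the cooling tower sums to 10^(80/10) = 1.000e+08 in linear terms, 80.00 dB.
To meet 85 dB overall, the treated cooling tower may contribute at most 10^(85/10) − 1.000e+08 = 2.162e+08, i.e. 83.35 dB.
So the cooling tower must be reduced from 87 to 83.35 dB: IL = 3.65 dB.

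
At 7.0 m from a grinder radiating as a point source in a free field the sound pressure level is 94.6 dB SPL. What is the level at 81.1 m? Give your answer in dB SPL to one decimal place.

Spherical spreading from a point source gives a 20·log₁₀(r₂/r₁) drop.
L₂ = 94.6 − 20·log₁₀(81.1/7.0) = 94.6 − 21.278 = 73.32 dB SPL.

73.3 dB SPL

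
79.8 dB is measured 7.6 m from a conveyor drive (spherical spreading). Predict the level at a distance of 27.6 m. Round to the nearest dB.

For a point source, L₂ = L₁ − 20·log₁₀(r₂/r₁).
L₂ = 79.8 − 20·log₁₀(27.6/7.6) = 79.8 − 11.202 = 68.60 dB.

69 dB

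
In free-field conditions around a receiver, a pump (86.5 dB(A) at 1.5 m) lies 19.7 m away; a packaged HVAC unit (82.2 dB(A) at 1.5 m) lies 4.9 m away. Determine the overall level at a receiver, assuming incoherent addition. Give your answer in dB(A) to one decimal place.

Propagate each source to the receiver with L = L_ref − 20·log₁₀(r/r_ref), then add intensities.
pump: 86.5 − 20·log₁₀(19.7/1.5) = 86.5 − 22.37 = 64.13 dB(A).
packaged HVAC unit: 82.2 − 20·log₁₀(4.9/1.5) = 82.2 − 10.28 = 71.92 dB(A).
Σ 10^(L/10) = 1.814e+07 → L_total = 10·log₁₀(1.814e+07) = 72.59 dB(A).

72.6 dB(A)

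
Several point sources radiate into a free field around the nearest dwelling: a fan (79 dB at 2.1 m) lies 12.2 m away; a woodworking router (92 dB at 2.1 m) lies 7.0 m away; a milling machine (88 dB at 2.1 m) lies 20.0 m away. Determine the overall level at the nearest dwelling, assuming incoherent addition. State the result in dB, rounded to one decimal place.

81.8 dB

Apply inverse-square spreading to bring every level to the receiver, then sum 10^(L/10).
fan: 79 − 20·log₁₀(12.2/2.1) = 79 − 15.28 = 63.72 dB.
woodworking router: 92 − 20·log₁₀(7.0/2.1) = 92 − 10.46 = 81.54 dB.
milling machine: 88 − 20·log₁₀(20.0/2.1) = 88 − 19.58 = 68.42 dB.
Σ 10^(L/10) = 1.520e+08 → L_total = 10·log₁₀(1.520e+08) = 81.82 dB.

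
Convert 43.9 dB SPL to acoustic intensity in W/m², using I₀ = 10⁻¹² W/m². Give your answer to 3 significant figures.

2.45e-08 W/m²

I = I₀·10^(L/10) = 10⁻¹² × 10^(43.9/10) = 10^(-7.610).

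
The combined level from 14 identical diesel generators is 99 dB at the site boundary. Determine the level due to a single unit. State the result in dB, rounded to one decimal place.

For N identical incoherent sources L_total = L₁ + 10·log₁₀ N, so L₁ = 99 − 10·log₁₀(14) = 99 − 11.461.

87.5 dB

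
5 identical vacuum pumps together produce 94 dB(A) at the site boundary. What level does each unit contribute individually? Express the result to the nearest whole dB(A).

For N identical incoherent sources L_total = L₁ + 10·log₁₀ N, so L₁ = 94 − 10·log₁₀(5) = 94 − 6.990.

87 dB(A)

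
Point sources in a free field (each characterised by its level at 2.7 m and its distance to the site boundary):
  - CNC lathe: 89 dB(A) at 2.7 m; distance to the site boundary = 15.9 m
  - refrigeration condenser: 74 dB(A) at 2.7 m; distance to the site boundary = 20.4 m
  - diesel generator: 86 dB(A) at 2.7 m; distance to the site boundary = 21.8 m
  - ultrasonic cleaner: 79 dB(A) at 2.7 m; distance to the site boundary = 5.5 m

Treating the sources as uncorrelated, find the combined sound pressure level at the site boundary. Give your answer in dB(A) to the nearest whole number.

77 dB(A)

First find each source's level at the receiver (point-source: −20·log₁₀(r/r_ref)), then combine on an intensity basis.
CNC lathe: 89 − 20·log₁₀(15.9/2.7) = 89 − 15.40 = 73.60 dB(A).
refrigeration condenser: 74 − 20·log₁₀(20.4/2.7) = 74 − 17.57 = 56.43 dB(A).
diesel generator: 86 − 20·log₁₀(21.8/2.7) = 86 − 18.14 = 67.86 dB(A).
ultrasonic cleaner: 79 − 20·log₁₀(5.5/2.7) = 79 − 6.18 = 72.82 dB(A).
Σ 10^(L/10) = 4.859e+07 → L_total = 10·log₁₀(4.859e+07) = 76.87 dB(A).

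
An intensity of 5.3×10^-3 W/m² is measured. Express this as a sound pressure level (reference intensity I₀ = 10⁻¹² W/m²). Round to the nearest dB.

97 dB

Dividing by I₀ shifts the exponent by 12: I/I₀ = 5.3×10^9.
L = 10·(0.7243 + 9) = 97.24 dB.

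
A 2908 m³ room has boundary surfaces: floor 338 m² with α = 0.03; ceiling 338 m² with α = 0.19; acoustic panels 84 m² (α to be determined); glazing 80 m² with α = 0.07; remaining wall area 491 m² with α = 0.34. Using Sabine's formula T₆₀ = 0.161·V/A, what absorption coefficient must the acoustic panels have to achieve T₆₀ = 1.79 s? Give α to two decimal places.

0.17

A = 0.161·V/T₆₀ = 0.161·2908/1.79 = 261.56 m² sabins.
Absorption from the other surfaces = 338·0.03 + 338·0.19 + 80·0.07 + 491·0.34 = 246.90 m², so the acoustic panels must supply 14.66 m² over 84 m².
α = 14.66/84 = 0.174.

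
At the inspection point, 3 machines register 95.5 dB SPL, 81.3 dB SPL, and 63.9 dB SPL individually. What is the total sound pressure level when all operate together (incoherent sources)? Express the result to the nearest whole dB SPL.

Incoherent sources combine by intensity addition: L_total = 10·log₁₀(Σ 10^(L_i/10)).
Σ 10^(L/10) = 10^(95.5/10) + 10^(81.3/10) + 10^(63.9/10) = 3.685e+09.
L_total = 10·log₁₀(3.685e+09) = 95.66 dB SPL.

96 dB SPL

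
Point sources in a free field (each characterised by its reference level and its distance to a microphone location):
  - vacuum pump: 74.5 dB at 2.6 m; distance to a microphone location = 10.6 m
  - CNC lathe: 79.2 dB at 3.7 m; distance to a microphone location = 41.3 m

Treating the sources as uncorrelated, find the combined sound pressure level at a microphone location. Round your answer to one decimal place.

63.7 dB

Propagate each source to the receiver with L = L_ref − 20·log₁₀(r/r_ref), then add intensities.
vacuum pump: 74.5 − 20·log₁₀(10.6/2.6) = 74.5 − 12.21 = 62.29 dB.
CNC lathe: 79.2 − 20·log₁₀(41.3/3.7) = 79.2 − 20.95 = 58.25 dB.
Σ 10^(L/10) = 2.363e+06 → L_total = 10·log₁₀(2.363e+06) = 63.74 dB.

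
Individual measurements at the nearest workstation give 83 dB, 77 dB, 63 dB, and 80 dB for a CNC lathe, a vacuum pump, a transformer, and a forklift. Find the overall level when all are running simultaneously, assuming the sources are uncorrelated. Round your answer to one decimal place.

Incoherent sources combine by intensity addition: L_total = 10·log₁₀(Σ 10^(L_i/10)).
Σ 10^(L/10) = 10^(83/10) + 10^(77/10) + 10^(63/10) + 10^(80/10) = 3.516e+08.
L_total = 10·log₁₀(3.516e+08) = 85.46 dB.

85.5 dB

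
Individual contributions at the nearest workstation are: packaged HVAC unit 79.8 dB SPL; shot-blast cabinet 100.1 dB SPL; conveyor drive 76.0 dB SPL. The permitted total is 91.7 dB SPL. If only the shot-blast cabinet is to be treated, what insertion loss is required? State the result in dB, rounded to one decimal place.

8.8 dB

Fixed contribution from the other sources: Σ 10^(L/10) = 10^(79.8/10) + 10^(76.0/10) = 1.353e+08 (81.31 dB SPL).
To meet 91.7 dB SPL overall, the treated shot-blast cabinet may contribute at most 10^(91.7/10) − 1.353e+08 = 1.344e+09, i.e. 91.28 dB SPL.
So the shot-blast cabinet must be reduced from 100.1 to 91.28 dB SPL: IL = 8.82 dB.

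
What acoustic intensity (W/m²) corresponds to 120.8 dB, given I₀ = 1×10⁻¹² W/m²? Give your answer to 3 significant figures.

I = I₀·10^(L/10) = 10⁻¹² × 10^(120.8/10) = 10^(0.080).

1.20 W/m²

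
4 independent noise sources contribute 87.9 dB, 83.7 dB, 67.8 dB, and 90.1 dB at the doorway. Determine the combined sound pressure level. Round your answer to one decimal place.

For uncorrelated sources the intensities add, so convert each level to linear form, sum, and take 10·log₁₀ of the total.
Σ 10^(L/10) = 10^(87.9/10) + 10^(83.7/10) + 10^(67.8/10) + 10^(90.1/10) = 1.880e+09.
L_total = 10·log₁₀(1.880e+09) = 92.74 dB.

92.7 dB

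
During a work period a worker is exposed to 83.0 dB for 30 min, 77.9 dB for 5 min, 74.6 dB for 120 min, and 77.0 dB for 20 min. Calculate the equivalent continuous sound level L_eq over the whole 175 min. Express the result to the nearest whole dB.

78 dB

L_eq = 10·log₁₀[(1/T)·Σ tᵢ·10^(Lᵢ/10)] with T = 175 min.
Σ tᵢ·10^(Lᵢ/10) = 30·10^(83.0/10) + 5·10^(77.9/10) + 120·10^(74.6/10) + 20·10^(77.0/10) = 1.076e+10.
L_eq = 10·log₁₀(1.076e+10/175) = 77.89 dB.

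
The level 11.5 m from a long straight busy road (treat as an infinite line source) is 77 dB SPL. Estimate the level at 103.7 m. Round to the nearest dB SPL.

67 dB SPL

For a line source, L₂ = L₁ − 10·log₁₀(r₂/r₁).
L₂ = 77 − 10·log₁₀(103.7/11.5) = 77 − 9.551 = 67.45 dB SPL.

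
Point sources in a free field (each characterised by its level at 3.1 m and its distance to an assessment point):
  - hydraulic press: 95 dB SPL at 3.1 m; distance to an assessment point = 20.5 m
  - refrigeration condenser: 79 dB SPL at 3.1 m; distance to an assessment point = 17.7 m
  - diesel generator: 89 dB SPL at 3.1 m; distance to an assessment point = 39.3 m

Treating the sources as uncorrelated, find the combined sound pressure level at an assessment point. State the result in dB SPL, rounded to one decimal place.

First find each source's level at the receiver (point-source: −20·log₁₀(r/r_ref)), then combine on an intensity basis.
hydraulic press: 95 − 20·log₁₀(20.5/3.1) = 95 − 16.41 = 78.59 dB SPL.
refrigeration condenser: 79 − 20·log₁₀(17.7/3.1) = 79 − 15.13 = 63.87 dB SPL.
diesel generator: 89 − 20·log₁₀(39.3/3.1) = 89 − 22.06 = 66.94 dB SPL.
Σ 10^(L/10) = 7.969e+07 → L_total = 10·log₁₀(7.969e+07) = 79.01 dB SPL.

79.0 dB SPL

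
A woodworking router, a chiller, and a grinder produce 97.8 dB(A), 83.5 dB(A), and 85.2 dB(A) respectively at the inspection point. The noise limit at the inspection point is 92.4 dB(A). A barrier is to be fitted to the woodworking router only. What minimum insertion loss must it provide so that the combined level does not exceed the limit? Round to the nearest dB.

Everything except the woodworking router sums to 10^(83.5/10) + 10^(85.2/10) = 5.550e+08 in linear terms, 87.44 dB(A).
The limit corresponds to 10^(92.4/10) = 1.738e+09; subtracting the fixed part leaves 1.183e+09 for the woodworking router, i.e. 90.73 dB(A).
So the woodworking router must be reduced from 97.8 to 90.73 dB(A): IL = 7.07 dB.

7 dB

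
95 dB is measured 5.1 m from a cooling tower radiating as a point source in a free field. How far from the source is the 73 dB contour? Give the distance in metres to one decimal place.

Point-source spreading drops the level by 20·log₁₀(r₂/r₁); inverting, r₂/r₁ = 10^(ΔL/20).
r₂ = 5.1·10^((95−73)/20) = 5.1·10^(22.0/20) = 64.21 m.

64.2 m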